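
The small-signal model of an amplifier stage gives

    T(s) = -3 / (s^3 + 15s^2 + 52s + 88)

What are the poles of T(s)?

The poles are the roots of the denominator s^3 + 15s^2 + 52s + 88 = 0.
Trying s = -11: the polynomial evaluates to 0, so (s + 11) is a factor.
Dividing out leaves s^2 + 4s + 8 = 0.
The quadratic formula then gives s = -2 ± 2j.

s = -2 ± 2j, -11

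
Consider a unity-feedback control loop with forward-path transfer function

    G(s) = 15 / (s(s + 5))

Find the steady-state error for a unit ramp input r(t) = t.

G(s) has one pole at the origin.
This is a Type 1 system. Kv = lim_{s→0} s·G(s) = 15/5 = 3.
e_ss = 1/Kv = 1/(3) = 1/3 ≈ 0.3333.

e_ss = 0.3333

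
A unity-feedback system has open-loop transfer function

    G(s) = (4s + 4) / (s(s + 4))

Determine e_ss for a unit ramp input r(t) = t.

e_ss = 1

G(s) has one pole at the origin.
This is a Type 1 system. Kv = lim_{s→0} s·G(s) = 4/4 = 1.
e_ss = 1/Kv = 1/(1) = 1.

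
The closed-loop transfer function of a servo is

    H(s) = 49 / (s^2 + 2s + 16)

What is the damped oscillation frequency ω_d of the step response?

Comparing s^2 + 2s + 16 to s^2 + 2ζωₙs + ωₙ²: ωₙ = 4 rad/s and ζ = 2/(2·4) = 0.25.
ζωₙ = 2/2 = 1, so ω_d = ωₙ√(1−ζ²) = √(ωₙ² − (ζωₙ)²) = √(16 − 1²) = √15 ≈ 3.873 rad/s.

ω_d ≈ 3.873 rad/s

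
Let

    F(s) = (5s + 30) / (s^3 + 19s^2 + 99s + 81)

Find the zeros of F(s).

s = -6

Set the numerator to zero: 5s + 30 = 0, i.e. 5·(s + 6) = 0.
So s = -6.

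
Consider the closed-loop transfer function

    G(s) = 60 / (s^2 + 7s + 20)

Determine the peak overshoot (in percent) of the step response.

%OS ≈ 1.93%

Comparing s^2 + 7s + 20 to s^2 + 2ζωₙs + ωₙ²: ωₙ = √20 ≈ 4.472 rad/s and ζ = 7/(2·√20) ≈ 0.7826.
%OS = 100·exp(−πζ/√(1−ζ²)) = 100·exp(−π·0.7826/√(1−0.7826²)) ≈ 1.93%.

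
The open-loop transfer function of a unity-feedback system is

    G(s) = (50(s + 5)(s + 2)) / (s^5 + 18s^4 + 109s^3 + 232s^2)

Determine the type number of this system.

Type 2

The denominator has 2 factors of s at the origin (free integrators), so this is a Type 2 system.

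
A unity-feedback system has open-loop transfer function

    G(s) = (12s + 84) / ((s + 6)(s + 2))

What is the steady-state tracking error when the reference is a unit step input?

G(s) has no poles at the origin.
This is a Type 0 system. Kp = lim_{s→0} G(s) = 84/12 = 7.
e_ss = 1/(1 + Kp) = 1/(1 + 7) = 1/8 ≈ 0.1250.

e_ss = 0.1250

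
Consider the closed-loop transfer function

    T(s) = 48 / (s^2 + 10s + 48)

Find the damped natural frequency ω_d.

ω_d ≈ 4.796 rad/s

Comparing s^2 + 10s + 48 to s^2 + 2ζωₙs + ωₙ²: ωₙ = √48 ≈ 6.928 rad/s and ζ = 10/(2·√48) ≈ 0.7217.
ζωₙ = 10/2 = 5, so ω_d = ωₙ√(1−ζ²) = √(ωₙ² − (ζωₙ)²) = √(48 − 5²) = √23 ≈ 4.796 rad/s.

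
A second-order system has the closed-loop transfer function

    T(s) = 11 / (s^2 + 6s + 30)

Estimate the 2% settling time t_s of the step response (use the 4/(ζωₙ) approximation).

t_s ≈ 1.333 s

Comparing s^2 + 6s + 30 to s^2 + 2ζωₙs + ωₙ²: ωₙ = √30 ≈ 5.477 rad/s and ζ = 6/(2·√30) ≈ 0.5477.
ζωₙ = 6/2 = 3, so t_s ≈ 4/(ζωₙ) = 4/3 ≈ 1.333 s.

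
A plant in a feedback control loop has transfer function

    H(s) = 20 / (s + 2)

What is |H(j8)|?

|H(j8)| ≈ 2.425

Substitute s = j8: numerator = 20, denominator = 2 + j8.
|H(j8)| = |20| / |2 + j8| = 20 / 8.2462 ≈ 2.425.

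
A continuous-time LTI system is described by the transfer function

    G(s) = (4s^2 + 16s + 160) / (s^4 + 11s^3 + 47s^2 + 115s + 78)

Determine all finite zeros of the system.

Set the numerator to zero: 4s^2 + 16s + 160 = 0, i.e. 4·(s^2 + 4s + 40) = 0.
Factoring: (s^2 + 4s + 40) = 0.

s = -2 ± 6j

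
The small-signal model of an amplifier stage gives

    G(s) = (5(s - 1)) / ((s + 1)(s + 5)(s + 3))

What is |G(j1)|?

|G(j1)| ≈ 0.3101

Substitute s = j1: numerator = -5 + j5, denominator = 6 + j22.
|G(j1)| = |-5 + j5| / |6 + j22| = 7.0711 / 22.804 ≈ 0.3101.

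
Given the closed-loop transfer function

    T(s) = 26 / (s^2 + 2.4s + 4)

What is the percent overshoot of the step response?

Comparing s^2 + 2.4s + 4 to s^2 + 2ζωₙs + ωₙ²: ωₙ = 2 rad/s and ζ = 2.4/(2·2) = 0.6.
%OS = 100·exp(−πζ/√(1−ζ²)) = 100·exp(−π·0.6/√(1−0.6²)) ≈ 9.48%.

%OS ≈ 9.48%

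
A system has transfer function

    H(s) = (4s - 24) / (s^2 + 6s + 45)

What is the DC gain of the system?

Set s = 0: H(0) = (-24) / (45) = -8/15.

H(0) = -8/15 ≈ -0.5333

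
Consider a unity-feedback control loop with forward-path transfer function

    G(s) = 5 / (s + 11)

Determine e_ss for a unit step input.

e_ss = 0.6875

G(s) has no poles at the origin.
This is a Type 0 system. Kp = lim_{s→0} G(s) = 5/11.
e_ss = 1/(1 + Kp) = 1/(1 + 5/11) = 11/16 ≈ 0.6875.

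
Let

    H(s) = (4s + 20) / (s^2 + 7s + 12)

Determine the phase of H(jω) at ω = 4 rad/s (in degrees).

At s = j4: numerator = 20 + j16, denominator = -4 + j28.
∠H = ∠num − ∠den = 38.660° − (98.130°) = -59.47°.

∠H(j4) ≈ -59.47°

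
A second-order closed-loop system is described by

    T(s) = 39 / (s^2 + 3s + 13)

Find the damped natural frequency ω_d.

Comparing s^2 + 3s + 13 to s^2 + 2ζωₙs + ωₙ²: ωₙ = √13 ≈ 3.606 rad/s and ζ = 3/(2·√13) ≈ 0.4160.
ζωₙ = 3/2 = 1.5, so ω_d = ωₙ√(1−ζ²) = √(ωₙ² − (ζωₙ)²) = √(13 − 1.5²) = √10.75 ≈ 3.279 rad/s.

ω_d ≈ 3.279 rad/s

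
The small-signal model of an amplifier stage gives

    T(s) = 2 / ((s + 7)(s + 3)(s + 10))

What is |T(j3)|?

|T(j3)| ≈ 0.005929

Substitute s = j3: numerator = 2, denominator = 30 + j336.
|T(j3)| = |2| / |30 + j336| = 2 / 337.34 ≈ 0.005929.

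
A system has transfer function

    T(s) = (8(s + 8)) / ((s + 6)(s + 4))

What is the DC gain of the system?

At s = 0 each factor (s + a) contributes a and each (s^2 + bs + c) contributes c.
T(0) = 8·(8) / ((6) · (4)) = 64/24 = 8/3.

T(0) = 8/3 ≈ 2.667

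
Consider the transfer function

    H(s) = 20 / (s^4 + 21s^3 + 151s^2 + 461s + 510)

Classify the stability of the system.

stable

The denominator s^4 + 21s^3 + 151s^2 + 461s + 510 factors as (s + 10)(s + 3)(s^2 + 8s + 17), giving poles at s = -10, -3, -4 + j, -4 - j.
Since all poles lie strictly in the left half-plane, the system is stable.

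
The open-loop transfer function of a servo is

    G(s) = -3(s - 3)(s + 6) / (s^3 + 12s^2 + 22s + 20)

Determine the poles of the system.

s = -1 ± j, -10

The poles are the roots of the denominator s^3 + 12s^2 + 22s + 20 = 0.
Trying s = -10: the polynomial evaluates to 0, so (s + 10) is a factor.
Dividing out leaves s^2 + 2s + 2 = 0.
The quadratic formula then gives s = -1 ± 1j.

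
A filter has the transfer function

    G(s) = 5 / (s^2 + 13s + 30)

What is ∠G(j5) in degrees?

∠G(j5) ≈ -85.60°

At s = j5: numerator = 5, denominator = 5 + j65.
∠G = ∠num − ∠den = 0° − (85.601°) = -85.60°.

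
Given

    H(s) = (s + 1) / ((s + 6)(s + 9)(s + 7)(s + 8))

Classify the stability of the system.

stable

The poles can be read from the denominator factors: s = -6, -9, -7, -8.
Since all poles lie strictly in the left half-plane, the system is stable.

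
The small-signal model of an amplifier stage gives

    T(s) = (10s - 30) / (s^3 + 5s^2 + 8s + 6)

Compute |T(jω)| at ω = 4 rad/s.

|T(j4)| ≈ 0.6202

Substitute s = j4: numerator = -30 + j40, denominator = -74 - j32.
|T(j4)| = |-30 + j40| / |-74 - j32| = 50 / 80.623 ≈ 0.6202.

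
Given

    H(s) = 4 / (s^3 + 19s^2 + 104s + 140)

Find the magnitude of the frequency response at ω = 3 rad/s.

|H(j3)| ≈ 0.01395

Substitute s = j3: numerator = 4, denominator = -31 + j285.
|H(j3)| = |4| / |-31 + j285| = 4 / 286.68 ≈ 0.01395.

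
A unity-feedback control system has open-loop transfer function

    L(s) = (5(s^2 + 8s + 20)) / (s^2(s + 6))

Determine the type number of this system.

The denominator has 2 factors of s at the origin (free integrators), so this is a Type 2 system.

Type 2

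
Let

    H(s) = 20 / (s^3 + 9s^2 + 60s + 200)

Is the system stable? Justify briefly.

stable

The denominator s^3 + 9s^2 + 60s + 200 factors as (s^2 + 4s + 40)(s + 5), giving poles at s = -2 ± 6j, -5.
Since all poles lie strictly in the left half-plane, the system is stable.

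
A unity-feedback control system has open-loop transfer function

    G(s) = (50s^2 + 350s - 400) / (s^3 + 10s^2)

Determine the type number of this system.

Factor s from the denominator: s^3 + 10s^2 = s^2·(s + 10).
There are 2 poles at the origin, so the system is Type 2.

Type 2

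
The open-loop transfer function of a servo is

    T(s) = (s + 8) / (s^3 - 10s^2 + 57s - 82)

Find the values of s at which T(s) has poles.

s = 4 + 5j, 4 - 5j, 2

The poles are the roots of the denominator s^3 - 10s^2 + 57s - 82 = 0.
Trying s = 2: the polynomial evaluates to 0, so (s - 2) is a factor.
Dividing out leaves s^2 - 8s + 41 = 0.
The quadratic formula then gives s = 4 ± 5j.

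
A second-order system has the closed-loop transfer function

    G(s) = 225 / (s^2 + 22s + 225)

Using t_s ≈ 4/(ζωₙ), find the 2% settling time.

t_s ≈ 0.3636 s

Comparing s^2 + 22s + 225 to s^2 + 2ζωₙs + ωₙ²: ωₙ = 15 rad/s and ζ = 22/(2·15) ≈ 0.7333.
ζωₙ = 22/2 = 11, so t_s ≈ 4/(ζωₙ) = 4/11 ≈ 0.3636 s.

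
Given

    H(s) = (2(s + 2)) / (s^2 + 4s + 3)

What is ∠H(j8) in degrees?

At s = j8: numerator = 4 + j16, denominator = -61 + j32.
∠H = ∠num − ∠den = 75.964° − (152.32°) = -76.36°.

∠H(j8) ≈ -76.36°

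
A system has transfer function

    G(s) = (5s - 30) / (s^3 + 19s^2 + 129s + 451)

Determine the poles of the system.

s = -4 + 5j, -4 - 5j, -11

The poles are the roots of the denominator s^3 + 19s^2 + 129s + 451 = 0.
Trying s = -11: the polynomial evaluates to 0, so (s + 11) is a factor.
Dividing out leaves s^2 + 8s + 41 = 0.
The quadratic formula then gives s = -4 ± 5j.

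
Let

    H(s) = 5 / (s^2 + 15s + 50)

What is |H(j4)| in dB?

Substitute s = j4: numerator = 5, denominator = 34 + j60.
|H(j4)| = |5| / |34 + j60| = 5 / 68.964 ≈ 0.07250.
In decibels: 20·log₁₀(0.07250) ≈ -22.8 dB.

|H(j4)|_dB ≈ -22.8 dB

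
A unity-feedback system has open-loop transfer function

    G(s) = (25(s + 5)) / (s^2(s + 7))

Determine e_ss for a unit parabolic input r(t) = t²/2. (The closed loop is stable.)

G(s) has 2 poles at the origin.
This is a Type 2 system. Ka = lim_{s→0} s^2·G(s) = 125/7.
e_ss = 1/Ka = 1/(125/7) = 7/125 ≈ 0.05600.

e_ss = 0.05600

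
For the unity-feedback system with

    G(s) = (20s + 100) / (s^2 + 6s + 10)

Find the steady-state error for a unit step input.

e_ss = 0.09091

G(s) has no poles at the origin.
This is a Type 0 system. Kp = lim_{s→0} G(s) = 100/10 = 10.
e_ss = 1/(1 + Kp) = 1/(1 + 10) = 1/11 ≈ 0.09091.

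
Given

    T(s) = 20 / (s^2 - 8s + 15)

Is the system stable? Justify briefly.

unstable

The denominator s^2 - 8s + 15 factors as (s - 5)(s - 3), giving poles at s = 5, 3.
Since the pole(s) at s = 5, 3 lie in the right half-plane, the system is unstable.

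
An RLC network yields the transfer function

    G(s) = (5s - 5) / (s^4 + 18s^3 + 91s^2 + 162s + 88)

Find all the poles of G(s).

s = -11, -4, -2, -1

The poles are the roots of the denominator s^4 + 18s^3 + 91s^2 + 162s + 88 = 0.
Trying s = -11: the polynomial evaluates to 0, so (s + 11) is a factor.
Dividing out leaves s^3 + 7s^2 + 14s + 8 = 0.
This factors further as (s + 4)(s + 2)(s + 1) = 0.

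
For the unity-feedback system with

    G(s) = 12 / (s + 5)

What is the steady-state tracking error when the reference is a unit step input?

e_ss = 0.2941

G(s) has no poles at the origin.
This is a Type 0 system. Kp = lim_{s→0} G(s) = 12/5.
e_ss = 1/(1 + Kp) = 1/(1 + 12/5) = 5/17 ≈ 0.2941.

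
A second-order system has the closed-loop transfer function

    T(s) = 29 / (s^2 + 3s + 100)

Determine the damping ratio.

Compare the denominator to the standard form s^2 + 2ζωₙs + ωₙ².
ωₙ² = 100, so ωₙ = 10 rad/s.
2ζωₙ = 3, so ζ = 3/(2·10) = 0.15.
With ζ = 0.15 the response is underdamped.

ζ = 0.15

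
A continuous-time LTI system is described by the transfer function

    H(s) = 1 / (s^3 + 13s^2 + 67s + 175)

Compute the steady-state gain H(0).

Set s = 0: H(0) = (1) / (175) = 1/175.

H(0) = 1/175 ≈ 0.005714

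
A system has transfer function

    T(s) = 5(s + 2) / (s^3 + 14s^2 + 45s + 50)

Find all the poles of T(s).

The poles are the roots of the denominator s^3 + 14s^2 + 45s + 50 = 0.
Trying s = -10: the polynomial evaluates to 0, so (s + 10) is a factor.
Dividing out leaves s^2 + 4s + 5 = 0.
The quadratic formula then gives s = -2 ± 1j.

s = -2 ± j, -10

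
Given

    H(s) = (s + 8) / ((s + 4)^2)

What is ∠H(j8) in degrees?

∠H(j8) ≈ -81.87°

At s = j8: numerator = 8 + j8, denominator = -48 + j64.
∠H = ∠num − ∠den = 45° − (126.87°) = -81.87°.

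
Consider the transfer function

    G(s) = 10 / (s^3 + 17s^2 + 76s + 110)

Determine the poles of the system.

The poles are the roots of the denominator s^3 + 17s^2 + 76s + 110 = 0.
Trying s = -11: the polynomial evaluates to 0, so (s + 11) is a factor.
Dividing out leaves s^2 + 6s + 10 = 0.
The quadratic formula then gives s = -3 ± 1j.

s = -3 ± j, -11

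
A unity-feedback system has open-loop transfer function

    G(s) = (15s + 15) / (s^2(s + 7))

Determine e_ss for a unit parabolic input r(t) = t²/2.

e_ss = 0.4667

G(s) has 2 poles at the origin.
This is a Type 2 system. Ka = lim_{s→0} s^2·G(s) = 15/7.
e_ss = 1/Ka = 1/(15/7) = 7/15 ≈ 0.4667.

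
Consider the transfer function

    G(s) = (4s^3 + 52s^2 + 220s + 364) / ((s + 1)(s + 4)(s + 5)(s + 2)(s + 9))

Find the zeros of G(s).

s = -7, -3 ± 2j

Set the numerator to zero: 4s^3 + 52s^2 + 220s + 364 = 0, i.e. 4·(s^3 + 13s^2 + 55s + 91) = 0.
Factoring: (s + 7)(s^2 + 6s + 13) = 0.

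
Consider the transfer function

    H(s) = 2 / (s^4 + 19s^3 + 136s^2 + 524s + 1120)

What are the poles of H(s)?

The poles are the roots of the denominator s^4 + 19s^3 + 136s^2 + 524s + 1120 = 0.
Trying s = -7: the polynomial evaluates to 0, so (s + 7) is a factor.
Dividing out leaves s^3 + 12s^2 + 52s + 160 = 0.
This factors further as (s^2 + 4s + 20)(s + 8) = 0.

s = -7, -2 ± 4j, -8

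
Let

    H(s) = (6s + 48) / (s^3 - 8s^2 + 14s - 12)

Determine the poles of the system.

s = 1 + j, 1 - j, 6

The poles are the roots of the denominator s^3 - 8s^2 + 14s - 12 = 0.
Trying s = 6: the polynomial evaluates to 0, so (s - 6) is a factor.
Dividing out leaves s^2 - 2s + 2 = 0.
The quadratic formula then gives s = 1 ± 1j.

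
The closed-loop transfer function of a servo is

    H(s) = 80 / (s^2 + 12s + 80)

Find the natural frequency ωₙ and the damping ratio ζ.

ωₙ ≈ 8.944 rad/s, ζ ≈ 0.6708

Compare the denominator to the standard form s^2 + 2ζωₙs + ωₙ².
ωₙ² = 80, so ωₙ = √80 ≈ 8.944 rad/s.
2ζωₙ = 12, so ζ = 12/(2·√80) ≈ 0.6708.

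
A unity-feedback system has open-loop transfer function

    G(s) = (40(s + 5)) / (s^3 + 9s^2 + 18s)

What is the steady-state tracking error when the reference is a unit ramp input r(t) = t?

e_ss = 0.09000

G(s) has one pole at the origin.
This is a Type 1 system. Kv = lim_{s→0} s·G(s) = 200/18 = 100/9.
e_ss = 1/Kv = 1/(100/9) = 9/100 ≈ 0.09000.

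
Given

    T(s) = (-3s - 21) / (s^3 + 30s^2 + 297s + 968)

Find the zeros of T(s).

s = -7

Set the numerator to zero: -3s - 21 = 0, i.e. -3·(s + 7) = 0.
So s = -7.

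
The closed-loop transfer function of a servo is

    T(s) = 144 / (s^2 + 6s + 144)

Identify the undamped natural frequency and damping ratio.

Compare the denominator to the standard form s^2 + 2ζωₙs + ωₙ².
ωₙ² = 144, so ωₙ = 12 rad/s.
2ζωₙ = 6, so ζ = 6/(2·12) = 0.25.

ωₙ = 12 rad/s, ζ = 0.25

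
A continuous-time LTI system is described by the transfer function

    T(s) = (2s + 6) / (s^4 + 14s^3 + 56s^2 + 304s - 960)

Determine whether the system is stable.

The denominator s^4 + 14s^3 + 56s^2 + 304s - 960 factors as (s^2 + 4s + 40)(s - 2)(s + 12), giving poles at s = -2 + 6j, -2 - 6j, 2, -12.
Since the pole(s) at s = 2 lie in the right half-plane, the system is unstable.

unstable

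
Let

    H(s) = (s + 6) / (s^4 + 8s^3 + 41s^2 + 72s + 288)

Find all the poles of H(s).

The poles are the roots of the denominator s^4 + 8s^3 + 41s^2 + 72s + 288 = 0.
No real roots exist; factor into two real quadratics: (s^2 + 9)(s^2 + 8s + 32) = 0.
Each quadratic gives a conjugate pair via the quadratic formula.

s = 3j, -3j, -4 + 4j, -4 - 4j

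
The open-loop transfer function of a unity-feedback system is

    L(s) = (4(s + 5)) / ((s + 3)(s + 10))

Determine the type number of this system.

Type 0

The denominator has no factor of s at the origin — no free integrator — so this is a Type 0 system.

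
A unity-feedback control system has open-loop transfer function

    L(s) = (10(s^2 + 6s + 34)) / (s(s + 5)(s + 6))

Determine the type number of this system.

The denominator has 1 factor of s at the origin (free integrator), so this is a Type 1 system.

Type 1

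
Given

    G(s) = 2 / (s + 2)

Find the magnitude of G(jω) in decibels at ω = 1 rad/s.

|G(j1)|_dB ≈ -0.969 dB

Substitute s = j1: numerator = 2, denominator = 2 + j1.
|G(j1)| = |2| / |2 + j1| = 2 / 2.2361 ≈ 0.8944.
In decibels: 20·log₁₀(0.8944) ≈ -0.969 dB.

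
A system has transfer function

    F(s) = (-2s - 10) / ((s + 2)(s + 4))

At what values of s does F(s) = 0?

Set the numerator to zero: -2s - 10 = 0, i.e. -2·(s + 5) = 0.
So s = -5.

s = -5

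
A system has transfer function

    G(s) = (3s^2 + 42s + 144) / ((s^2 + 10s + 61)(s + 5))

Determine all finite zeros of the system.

Set the numerator to zero: 3s^2 + 42s + 144 = 0, i.e. 3·(s^2 + 14s + 48) = 0.
Factoring: (s + 8)(s + 6) = 0.

s = -8, -6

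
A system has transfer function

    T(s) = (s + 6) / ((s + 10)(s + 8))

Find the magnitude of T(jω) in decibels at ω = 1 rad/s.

Substitute s = j1: numerator = 6 + j1, denominator = 79 + j18.
|T(j1)| = |6 + j1| / |79 + j18| = 6.0828 / 81.025 ≈ 0.07507.
In decibels: 20·log₁₀(0.07507) ≈ -22.5 dB.

|T(j1)|_dB ≈ -22.5 dB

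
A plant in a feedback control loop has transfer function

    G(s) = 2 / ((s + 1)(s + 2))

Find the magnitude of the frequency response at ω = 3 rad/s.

|G(j3)| ≈ 0.1754

Substitute s = j3: numerator = 2, denominator = -7 + j9.
|G(j3)| = |2| / |-7 + j9| = 2 / 11.402 ≈ 0.1754.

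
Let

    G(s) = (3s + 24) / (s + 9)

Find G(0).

G(0) = 8/3 ≈ 2.667

Set s = 0: G(0) = (24) / (9) = 8/3.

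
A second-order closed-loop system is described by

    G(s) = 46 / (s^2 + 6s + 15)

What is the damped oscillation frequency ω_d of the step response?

ω_d ≈ 2.449 rad/s

Comparing s^2 + 6s + 15 to s^2 + 2ζωₙs + ωₙ²: ωₙ = √15 ≈ 3.873 rad/s and ζ = 6/(2·√15) ≈ 0.7746.
ζωₙ = 6/2 = 3, so ω_d = ωₙ√(1−ζ²) = √(ωₙ² − (ζωₙ)²) = √(15 − 3²) = √6 ≈ 2.449 rad/s.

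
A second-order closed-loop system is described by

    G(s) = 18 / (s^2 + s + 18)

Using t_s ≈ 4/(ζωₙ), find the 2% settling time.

Comparing s^2 + s + 18 to s^2 + 2ζωₙs + ωₙ²: ωₙ = √18 ≈ 4.243 rad/s and ζ = 1/(2·√18) ≈ 0.1179.
ζωₙ = 1/2 = 0.5, so t_s ≈ 4/(ζωₙ) = 4/0.5 = 8 s.

t_s ≈ 8 s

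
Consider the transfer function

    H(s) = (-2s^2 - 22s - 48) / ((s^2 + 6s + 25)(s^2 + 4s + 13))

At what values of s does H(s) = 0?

Set the numerator to zero: -2s^2 - 22s - 48 = 0, i.e. -2·(s^2 + 11s + 24) = 0.
Factoring: (s + 3)(s + 8) = 0.

s = -3, -8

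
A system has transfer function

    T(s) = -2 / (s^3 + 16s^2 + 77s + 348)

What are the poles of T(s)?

The poles are the roots of the denominator s^3 + 16s^2 + 77s + 348 = 0.
Trying s = -12: the polynomial evaluates to 0, so (s + 12) is a factor.
Dividing out leaves s^2 + 4s + 29 = 0.
The quadratic formula then gives s = -2 ± 5j.

s = -2 + 5j, -2 - 5j, -12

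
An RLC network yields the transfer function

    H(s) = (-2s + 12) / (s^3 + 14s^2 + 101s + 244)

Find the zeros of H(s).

s = 6

Set the numerator to zero: -2s + 12 = 0, i.e. -2·(s - 6) = 0.
So s = 6.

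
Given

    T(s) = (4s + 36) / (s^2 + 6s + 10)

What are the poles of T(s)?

s = -3 ± j

The poles are the roots of the denominator s^2 + 6s + 10 = 0.
Using the quadratic formula: s = (-6 ± √(-4))/2 = -3 ± 1j.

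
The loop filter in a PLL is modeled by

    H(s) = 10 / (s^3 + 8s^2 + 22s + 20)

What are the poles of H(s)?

The poles are the roots of the denominator s^3 + 8s^2 + 22s + 20 = 0.
Trying s = -2: the polynomial evaluates to 0, so (s + 2) is a factor.
Dividing out leaves s^2 + 6s + 10 = 0.
The quadratic formula then gives s = -3 ± 1j.

s = -3 + j, -3 - j, -2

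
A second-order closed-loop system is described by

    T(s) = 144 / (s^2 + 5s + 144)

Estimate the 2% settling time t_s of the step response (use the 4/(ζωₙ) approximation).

t_s ≈ 1.600 s

Comparing s^2 + 5s + 144 to s^2 + 2ζωₙs + ωₙ²: ωₙ = 12 rad/s and ζ = 5/(2·12) ≈ 0.2083.
ζωₙ = 5/2 = 2.5, so t_s ≈ 4/(ζωₙ) = 4/2.5 = 1.600 s.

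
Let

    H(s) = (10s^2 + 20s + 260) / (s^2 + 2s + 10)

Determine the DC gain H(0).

Set s = 0: H(0) = (260) / (10) = 26.

H(0) = 26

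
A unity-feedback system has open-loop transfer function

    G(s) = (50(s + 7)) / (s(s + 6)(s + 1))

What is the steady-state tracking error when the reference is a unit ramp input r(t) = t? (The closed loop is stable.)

e_ss = 0.01714

G(s) has one pole at the origin.
This is a Type 1 system. Kv = lim_{s→0} s·G(s) = 350/6 = 175/3.
e_ss = 1/Kv = 1/(175/3) = 3/175 ≈ 0.01714.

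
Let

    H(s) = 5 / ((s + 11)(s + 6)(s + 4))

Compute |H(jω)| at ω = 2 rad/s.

|H(j2)| ≈ 0.01581

Substitute s = j2: numerator = 5, denominator = 180 + j260.
|H(j2)| = |5| / |180 + j260| = 5 / 316.23 ≈ 0.01581.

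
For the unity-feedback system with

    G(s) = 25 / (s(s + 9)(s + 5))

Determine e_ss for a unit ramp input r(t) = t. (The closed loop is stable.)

G(s) has one pole at the origin.
This is a Type 1 system. Kv = lim_{s→0} s·G(s) = 25/45 = 5/9.
e_ss = 1/Kv = 1/(5/9) = 9/5 ≈ 1.800.

e_ss = 1.800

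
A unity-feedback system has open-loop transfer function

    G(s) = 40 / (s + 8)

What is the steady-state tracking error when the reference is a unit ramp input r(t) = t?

e_ss = ∞

G(s) has no poles at the origin.
This is a Type 0 system; Kv = lim_{s→0} s·G(s) = 0, so the steady-state error for a ramp input is infinite.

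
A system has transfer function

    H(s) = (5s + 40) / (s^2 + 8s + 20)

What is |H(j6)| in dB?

Substitute s = j6: numerator = 40 + j30, denominator = -16 + j48.
|H(j6)| = |40 + j30| / |-16 + j48| = 50 / 50.596 ≈ 0.9882.
In decibels: 20·log₁₀(0.9882) ≈ -0.103 dB.

|H(j6)|_dB ≈ -0.103 dB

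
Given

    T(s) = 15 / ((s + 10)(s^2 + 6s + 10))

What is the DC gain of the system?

T(0) = 3/20 ≈ 0.1500

Set s = 0: T(0) = (15) / (100) = 3/20.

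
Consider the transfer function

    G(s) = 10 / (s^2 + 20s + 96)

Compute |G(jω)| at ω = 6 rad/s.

Substitute s = j6: numerator = 10, denominator = 60 + j120.
|G(j6)| = |10| / |60 + j120| = 10 / 134.16 ≈ 0.07454.

|G(j6)| ≈ 0.07454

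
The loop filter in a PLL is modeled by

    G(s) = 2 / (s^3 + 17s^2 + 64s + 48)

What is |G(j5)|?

|G(j5)| ≈ 0.004712

Substitute s = j5: numerator = 2, denominator = -377 + j195.
|G(j5)| = |2| / |-377 + j195| = 2 / 424.45 ≈ 0.004712.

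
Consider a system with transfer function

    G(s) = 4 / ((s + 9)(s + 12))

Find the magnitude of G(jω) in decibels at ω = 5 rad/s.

|G(j5)|_dB ≈ -30.5 dB

Substitute s = j5: numerator = 4, denominator = 83 + j105.
|G(j5)| = |4| / |83 + j105| = 4 / 133.84 ≈ 0.02989.
In decibels: 20·log₁₀(0.02989) ≈ -30.5 dB.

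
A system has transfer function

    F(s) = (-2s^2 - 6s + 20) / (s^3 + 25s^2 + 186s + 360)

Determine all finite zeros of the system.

Set the numerator to zero: -2s^2 - 6s + 20 = 0, i.e. -2·(s^2 + 3s - 10) = 0.
Factoring: (s - 2)(s + 5) = 0.

s = 2, -5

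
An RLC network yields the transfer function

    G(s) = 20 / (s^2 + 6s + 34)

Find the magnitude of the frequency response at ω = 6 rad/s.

Substitute s = j6: numerator = 20, denominator = -2 + j36.
|G(j6)| = |20| / |-2 + j36| = 20 / 36.056 ≈ 0.5547.

|G(j6)| ≈ 0.5547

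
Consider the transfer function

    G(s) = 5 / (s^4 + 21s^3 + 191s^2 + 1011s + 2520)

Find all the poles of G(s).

s = -3 ± 6j, -7, -8

The poles are the roots of the denominator s^4 + 21s^3 + 191s^2 + 1011s + 2520 = 0.
Trying s = -7: the polynomial evaluates to 0, so (s + 7) is a factor.
Dividing out leaves s^3 + 14s^2 + 93s + 360 = 0.
This factors further as (s^2 + 6s + 45)(s + 8) = 0.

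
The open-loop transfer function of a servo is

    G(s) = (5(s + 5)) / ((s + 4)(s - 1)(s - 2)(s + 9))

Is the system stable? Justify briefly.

The poles can be read from the denominator factors: s = -4, 1, 2, -9.
Since the pole(s) at s = 1, 2 lie in the right half-plane, the system is unstable.

unstable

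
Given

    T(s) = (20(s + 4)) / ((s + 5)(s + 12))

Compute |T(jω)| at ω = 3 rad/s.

|T(j3)| ≈ 1.386

Substitute s = j3: numerator = 80 + j60, denominator = 51 + j51.
|T(j3)| = |80 + j60| / |51 + j51| = 100 / 72.125 ≈ 1.386.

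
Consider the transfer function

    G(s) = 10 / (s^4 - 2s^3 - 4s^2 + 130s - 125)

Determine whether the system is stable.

The denominator s^4 - 2s^3 - 4s^2 + 130s - 125 factors as (s + 5)(s - 1)(s^2 - 6s + 25), giving poles at s = -5, 1, 3 ± 4j.
Since the pole(s) at s = 1, 3 + 4j, 3 - 4j lie in the right half-plane, the system is unstable.

unstable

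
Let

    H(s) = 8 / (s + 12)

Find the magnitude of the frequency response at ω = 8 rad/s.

|H(j8)| ≈ 0.5547

Substitute s = j8: numerator = 8, denominator = 12 + j8.
|H(j8)| = |8| / |12 + j8| = 8 / 14.422 ≈ 0.5547.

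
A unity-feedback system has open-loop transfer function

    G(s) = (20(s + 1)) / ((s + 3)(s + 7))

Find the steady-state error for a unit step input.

G(s) has no poles at the origin.
This is a Type 0 system. Kp = lim_{s→0} G(s) = 20/21.
e_ss = 1/(1 + Kp) = 1/(1 + 20/21) = 21/41 ≈ 0.5122.

e_ss = 0.5122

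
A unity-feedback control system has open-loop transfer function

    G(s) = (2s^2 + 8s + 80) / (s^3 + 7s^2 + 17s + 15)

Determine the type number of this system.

The denominator has no factor of s at the origin — no free integrator — so this is a Type 0 system.

Type 0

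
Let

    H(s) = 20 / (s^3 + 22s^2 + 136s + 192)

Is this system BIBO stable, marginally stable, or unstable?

stable

The denominator s^3 + 22s^2 + 136s + 192 factors as (s + 2)(s + 8)(s + 12), giving poles at s = -2, -8, -12.
Since all poles lie strictly in the left half-plane, the system is stable.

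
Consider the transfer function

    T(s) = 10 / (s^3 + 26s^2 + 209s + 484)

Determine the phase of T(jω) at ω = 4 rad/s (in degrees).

At s = j4: numerator = 10, denominator = 68 + j772.
∠T = ∠num − ∠den = 0° − (84.966°) = -84.97°.

∠T(j4) ≈ -84.97°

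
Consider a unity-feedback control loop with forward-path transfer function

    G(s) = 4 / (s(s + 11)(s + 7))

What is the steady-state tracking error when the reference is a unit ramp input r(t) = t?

G(s) has one pole at the origin.
This is a Type 1 system. Kv = lim_{s→0} s·G(s) = 4/77.
e_ss = 1/Kv = 1/(4/77) = 77/4 ≈ 19.25.

e_ss = 19.25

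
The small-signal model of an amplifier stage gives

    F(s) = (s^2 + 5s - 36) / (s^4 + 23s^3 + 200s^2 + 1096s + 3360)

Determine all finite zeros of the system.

s = -9, 4

Set the numerator to zero: s^2 + 5s - 36 = 0.
Factoring: (s + 9)(s - 4) = 0.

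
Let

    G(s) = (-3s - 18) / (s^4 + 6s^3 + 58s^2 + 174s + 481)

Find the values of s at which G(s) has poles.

s = -1 + 6j, -1 - 6j, -2 + 3j, -2 - 3j

The poles are the roots of the denominator s^4 + 6s^3 + 58s^2 + 174s + 481 = 0.
No real roots exist; factor into two real quadratics: (s^2 + 2s + 37)(s^2 + 4s + 13) = 0.
Each quadratic gives a conjugate pair via the quadratic formula.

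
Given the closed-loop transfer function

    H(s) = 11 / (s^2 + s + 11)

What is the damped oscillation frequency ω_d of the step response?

ω_d ≈ 3.279 rad/s

Comparing s^2 + s + 11 to s^2 + 2ζωₙs + ωₙ²: ωₙ = √11 ≈ 3.317 rad/s and ζ = 1/(2·√11) ≈ 0.1508.
ζωₙ = 1/2 = 0.5, so ω_d = ωₙ√(1−ζ²) = √(ωₙ² − (ζωₙ)²) = √(11 − 0.5²) = √10.75 ≈ 3.279 rad/s.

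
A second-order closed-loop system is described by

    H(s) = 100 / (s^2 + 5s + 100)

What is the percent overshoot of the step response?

Comparing s^2 + 5s + 100 to s^2 + 2ζωₙs + ωₙ²: ωₙ = 10 rad/s and ζ = 5/(2·10) = 0.25.
%OS = 100·exp(−πζ/√(1−ζ²)) = 100·exp(−π·0.25/√(1−0.25²)) ≈ 44.4%.

%OS ≈ 44.4%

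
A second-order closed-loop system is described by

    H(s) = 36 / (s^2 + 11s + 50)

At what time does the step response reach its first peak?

t_p ≈ 0.7069 s

Comparing s^2 + 11s + 50 to s^2 + 2ζωₙs + ωₙ²: ωₙ = √50 ≈ 7.071 rad/s and ζ = 11/(2·√50) ≈ 0.7778.
ζωₙ = 11/2 = 5.5, so ω_d = ωₙ√(1−ζ²) = √(ωₙ² − (ζωₙ)²) = √(50 − 5.5²) = √19.75 ≈ 4.444 rad/s.
t_p = π/ω_d = π/4.444 ≈ 0.7069 s.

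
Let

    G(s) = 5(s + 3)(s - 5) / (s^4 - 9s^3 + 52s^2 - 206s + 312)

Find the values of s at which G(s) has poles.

s = 3, 4, 1 ± 5j

The poles are the roots of the denominator s^4 - 9s^3 + 52s^2 - 206s + 312 = 0.
Trying s = 3: the polynomial evaluates to 0, so (s - 3) is a factor.
Dividing out leaves s^3 - 6s^2 + 34s - 104 = 0.
This factors further as (s - 4)(s^2 - 2s + 26) = 0.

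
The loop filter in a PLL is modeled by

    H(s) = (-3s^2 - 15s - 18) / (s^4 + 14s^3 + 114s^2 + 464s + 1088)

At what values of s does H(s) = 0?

s = -2, -3

Set the numerator to zero: -3s^2 - 15s - 18 = 0, i.e. -3·(s^2 + 5s + 6) = 0.
Factoring: (s + 2)(s + 3) = 0.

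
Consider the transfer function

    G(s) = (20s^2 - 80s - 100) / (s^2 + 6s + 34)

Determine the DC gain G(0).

Set s = 0: G(0) = (-100) / (34) = -50/17.

G(0) = -50/17 ≈ -2.941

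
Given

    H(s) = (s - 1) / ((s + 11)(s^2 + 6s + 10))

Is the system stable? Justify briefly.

The poles can be read from the denominator factors: s = -11, -3 ± j.
Since all poles lie strictly in the left half-plane, the system is stable.

stable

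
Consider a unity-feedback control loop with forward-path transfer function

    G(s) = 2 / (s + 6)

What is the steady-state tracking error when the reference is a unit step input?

e_ss = 0.7500

G(s) has no poles at the origin.
This is a Type 0 system. Kp = lim_{s→0} G(s) = 2/6 = 1/3.
e_ss = 1/(1 + Kp) = 1/(1 + 1/3) = 3/4 ≈ 0.7500.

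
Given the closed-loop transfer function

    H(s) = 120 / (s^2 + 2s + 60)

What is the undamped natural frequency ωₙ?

Compare the denominator to the standard form s^2 + 2ζωₙs + ωₙ².
ωₙ² = 60, so ωₙ = √60 ≈ 7.746 rad/s.

ωₙ ≈ 7.746 rad/s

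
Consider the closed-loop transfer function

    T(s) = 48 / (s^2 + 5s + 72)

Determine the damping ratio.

ζ ≈ 0.2946

Compare the denominator to the standard form s^2 + 2ζωₙs + ωₙ².
ωₙ² = 72, so ωₙ = √72 ≈ 8.485 rad/s.
2ζωₙ = 5, so ζ = 5/(2·√72) ≈ 0.2946.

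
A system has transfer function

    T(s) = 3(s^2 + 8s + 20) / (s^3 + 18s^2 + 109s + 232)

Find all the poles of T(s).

The poles are the roots of the denominator s^3 + 18s^2 + 109s + 232 = 0.
Trying s = -8: the polynomial evaluates to 0, so (s + 8) is a factor.
Dividing out leaves s^2 + 10s + 29 = 0.
The quadratic formula then gives s = -5 ± 2j.

s = -5 ± 2j, -8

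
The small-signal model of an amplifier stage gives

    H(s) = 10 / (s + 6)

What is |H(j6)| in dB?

Substitute s = j6: numerator = 10, denominator = 6 + j6.
|H(j6)| = |10| / |6 + j6| = 10 / 8.4853 ≈ 1.179.
In decibels: 20·log₁₀(1.179) ≈ 1.43 dB.

|H(j6)|_dB ≈ 1.43 dB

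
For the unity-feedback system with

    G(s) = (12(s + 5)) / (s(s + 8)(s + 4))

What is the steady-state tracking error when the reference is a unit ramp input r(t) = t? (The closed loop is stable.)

e_ss = 0.5333

G(s) has one pole at the origin.
This is a Type 1 system. Kv = lim_{s→0} s·G(s) = 60/32 = 15/8.
e_ss = 1/Kv = 1/(15/8) = 8/15 ≈ 0.5333.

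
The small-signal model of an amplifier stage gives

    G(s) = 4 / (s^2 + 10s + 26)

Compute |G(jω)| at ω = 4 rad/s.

|G(j4)| ≈ 0.09701

Substitute s = j4: numerator = 4, denominator = 10 + j40.
|G(j4)| = |4| / |10 + j40| = 4 / 41.231 ≈ 0.09701.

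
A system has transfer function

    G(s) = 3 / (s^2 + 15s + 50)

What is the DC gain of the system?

Set s = 0: G(0) = (3) / (50) = 3/50.

G(0) = 3/50 ≈ 0.06000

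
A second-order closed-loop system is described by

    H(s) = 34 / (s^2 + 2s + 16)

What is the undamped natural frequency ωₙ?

Compare the denominator to the standard form s^2 + 2ζωₙs + ωₙ².
ωₙ² = 16, so ωₙ = 4 rad/s.

ωₙ = 4 rad/s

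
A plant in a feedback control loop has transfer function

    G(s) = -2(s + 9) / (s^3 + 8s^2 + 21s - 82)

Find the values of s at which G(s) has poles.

The poles are the roots of the denominator s^3 + 8s^2 + 21s - 82 = 0.
Trying s = 2: the polynomial evaluates to 0, so (s - 2) is a factor.
Dividing out leaves s^2 + 10s + 41 = 0.
The quadratic formula then gives s = -5 ± 4j.

s = -5 ± 4j, 2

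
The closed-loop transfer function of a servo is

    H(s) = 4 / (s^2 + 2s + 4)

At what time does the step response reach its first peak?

t_p ≈ 1.814 s

Comparing s^2 + 2s + 4 to s^2 + 2ζωₙs + ωₙ²: ωₙ = 2 rad/s and ζ = 2/(2·2) = 0.5.
ζωₙ = 2/2 = 1, so ω_d = ωₙ√(1−ζ²) = √(ωₙ² − (ζωₙ)²) = √(4 − 1²) = √3 ≈ 1.732 rad/s.
t_p = π/ω_d = π/1.732 ≈ 1.814 s.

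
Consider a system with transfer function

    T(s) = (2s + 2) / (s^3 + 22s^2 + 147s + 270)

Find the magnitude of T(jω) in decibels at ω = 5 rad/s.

|T(j5)|_dB ≈ -36.4 dB

Substitute s = j5: numerator = 2 + j10, denominator = -280 + j610.
|T(j5)| = |2 + j10| / |-280 + j610| = 10.198 / 671.19 ≈ 0.01519.
In decibels: 20·log₁₀(0.01519) ≈ -36.4 dB.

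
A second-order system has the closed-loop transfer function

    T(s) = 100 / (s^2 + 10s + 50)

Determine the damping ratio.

Compare the denominator to the standard form s^2 + 2ζωₙs + ωₙ².
ωₙ² = 50, so ωₙ = √50 ≈ 7.071 rad/s.
2ζωₙ = 10, so ζ = 10/(2·√50) ≈ 0.7071.

ζ ≈ 0.7071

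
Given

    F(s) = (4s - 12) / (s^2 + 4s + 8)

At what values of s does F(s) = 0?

s = 3

Set the numerator to zero: 4s - 12 = 0, i.e. 4·(s - 3) = 0.
So s = 3.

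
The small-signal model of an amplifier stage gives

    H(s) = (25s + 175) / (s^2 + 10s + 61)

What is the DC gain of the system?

H(0) = 175/61 ≈ 2.869

Set s = 0: H(0) = (175) / (61) = 175/61.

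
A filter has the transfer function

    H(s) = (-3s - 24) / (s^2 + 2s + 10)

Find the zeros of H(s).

Set the numerator to zero: -3s - 24 = 0, i.e. -3·(s + 8) = 0.
So s = -8.

s = -8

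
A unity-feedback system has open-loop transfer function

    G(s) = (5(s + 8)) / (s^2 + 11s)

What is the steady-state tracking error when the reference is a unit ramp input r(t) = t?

G(s) has one pole at the origin.
This is a Type 1 system. Kv = lim_{s→0} s·G(s) = 40/11.
e_ss = 1/Kv = 1/(40/11) = 11/40 ≈ 0.2750.

e_ss = 0.2750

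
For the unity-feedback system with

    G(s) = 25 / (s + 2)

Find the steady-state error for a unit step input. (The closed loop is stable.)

e_ss = 0.07407

G(s) has no poles at the origin.
This is a Type 0 system. Kp = lim_{s→0} G(s) = 25/2.
e_ss = 1/(1 + Kp) = 1/(1 + 25/2) = 2/27 ≈ 0.07407.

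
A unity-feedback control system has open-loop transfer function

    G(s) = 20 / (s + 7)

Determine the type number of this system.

The denominator has no factor of s at the origin — no free integrator — so this is a Type 0 system.

Type 0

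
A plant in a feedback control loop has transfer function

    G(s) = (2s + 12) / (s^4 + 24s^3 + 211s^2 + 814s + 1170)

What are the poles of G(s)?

The poles are the roots of the denominator s^4 + 24s^3 + 211s^2 + 814s + 1170 = 0.
Trying s = -5: the polynomial evaluates to 0, so (s + 5) is a factor.
Dividing out leaves s^3 + 19s^2 + 116s + 234 = 0.
This factors further as (s^2 + 10s + 26)(s + 9) = 0.

s = -5 ± j, -5, -9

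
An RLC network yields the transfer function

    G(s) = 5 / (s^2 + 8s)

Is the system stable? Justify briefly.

marginally stable

The denominator s^2 + 8s factors as s(s + 8), giving poles at s = 0, -8.
Since the simple pole(s) at s = 0 lie on the jω-axis with none in the right half-plane, the system is marginally stable.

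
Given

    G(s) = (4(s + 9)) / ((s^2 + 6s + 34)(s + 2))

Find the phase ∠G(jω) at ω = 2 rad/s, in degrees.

At s = j2: numerator = 36 + j8, denominator = 36 + j84.
∠G = ∠num − ∠den = 12.529° − (66.801°) = -54.27°.

∠G(j2) ≈ -54.27°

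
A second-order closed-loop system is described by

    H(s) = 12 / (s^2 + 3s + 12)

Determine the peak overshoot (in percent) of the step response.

Comparing s^2 + 3s + 12 to s^2 + 2ζωₙs + ωₙ²: ωₙ = √12 ≈ 3.464 rad/s and ζ = 3/(2·√12) ≈ 0.4330.
%OS = 100·exp(−πζ/√(1−ζ²)) = 100·exp(−π·0.4330/√(1−0.4330²)) ≈ 22.1%.

%OS ≈ 22.1%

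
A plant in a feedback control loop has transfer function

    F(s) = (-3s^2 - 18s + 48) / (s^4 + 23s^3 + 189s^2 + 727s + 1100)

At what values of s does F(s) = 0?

s = -8, 2

Set the numerator to zero: -3s^2 - 18s + 48 = 0, i.e. -3·(s^2 + 6s - 16) = 0.
Factoring: (s + 8)(s - 2) = 0.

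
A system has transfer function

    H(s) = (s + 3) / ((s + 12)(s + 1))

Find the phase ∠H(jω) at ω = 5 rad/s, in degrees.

∠H(j5) ≈ -42.27°

At s = j5: numerator = 3 + j5, denominator = -13 + j65.
∠H = ∠num − ∠den = 59.036° − (101.31°) = -42.27°.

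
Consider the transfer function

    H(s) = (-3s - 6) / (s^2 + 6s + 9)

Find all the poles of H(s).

The poles are the roots of the denominator s^2 + 6s + 9 = 0.
Factoring: (s + 3)^2 = 0, so s = -3 and s = -3.

s = -3, -3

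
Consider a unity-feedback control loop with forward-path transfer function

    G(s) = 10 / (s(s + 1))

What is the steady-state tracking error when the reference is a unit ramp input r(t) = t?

G(s) has one pole at the origin.
This is a Type 1 system. Kv = lim_{s→0} s·G(s) = 10/1.
e_ss = 1/Kv = 1/(10) = 1/10 ≈ 0.1000.

e_ss = 0.1000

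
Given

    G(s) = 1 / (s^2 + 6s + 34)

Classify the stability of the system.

The denominator s^2 + 6s + 34 factors as (s^2 + 6s + 34), giving poles at s = -3 ± 5j.
Since all poles lie strictly in the left half-plane, the system is stable.

stable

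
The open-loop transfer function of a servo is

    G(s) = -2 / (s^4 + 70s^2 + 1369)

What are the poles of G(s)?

s = 1 ± 6j, -1 ± 6j

The poles are the roots of the denominator s^4 + 70s^2 + 1369 = 0.
No real roots exist; factor into two real quadratics: (s^2 - 2s + 37)(s^2 + 2s + 37) = 0.
Each quadratic gives a conjugate pair via the quadratic formula.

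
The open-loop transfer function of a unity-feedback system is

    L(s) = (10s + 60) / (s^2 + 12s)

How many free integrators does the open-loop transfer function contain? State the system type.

Factor s from the denominator: s^2 + 12s = s·(s + 12).
There is 1 pole at the origin, so the system is Type 1.

Type 1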